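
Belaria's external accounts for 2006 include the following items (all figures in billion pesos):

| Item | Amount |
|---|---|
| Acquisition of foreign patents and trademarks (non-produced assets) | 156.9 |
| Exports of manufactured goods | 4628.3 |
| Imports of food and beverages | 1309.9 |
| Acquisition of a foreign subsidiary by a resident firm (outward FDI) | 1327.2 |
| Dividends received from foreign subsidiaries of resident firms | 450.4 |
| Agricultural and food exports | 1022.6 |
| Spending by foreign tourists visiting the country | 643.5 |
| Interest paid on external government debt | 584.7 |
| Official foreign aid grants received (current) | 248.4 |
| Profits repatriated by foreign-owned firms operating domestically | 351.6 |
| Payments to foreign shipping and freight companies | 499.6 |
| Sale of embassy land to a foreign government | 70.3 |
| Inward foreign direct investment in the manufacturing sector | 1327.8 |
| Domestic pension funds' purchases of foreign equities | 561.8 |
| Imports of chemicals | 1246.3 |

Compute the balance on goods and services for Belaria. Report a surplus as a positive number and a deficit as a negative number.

Goods: 4628.3 - 1309.9 - 1246.3 + 1022.6 = 3094.7
Services: 643.5 - 499.6 = 143.9
Trade balance = 3094.7 + 143.9 = 3238.6
(Excluded from the trade balance — capital account: acquisition of foreign patents and trademarks (non-produced assets) 156.9, sale of embassy land to a foreign government 70.3; financial account: acquisition of a foreign subsidiary by a resident firm (outward FDI) 1327.2, inward foreign direct investment in the manufacturing sector 1327.8, domestic pension funds' purchases of foreign equities 561.8; primary income: dividends received from foreign subsidiaries of resident firms 450.4, interest paid on external government debt 584.7, profits repatriated by foreign-owned firms operating domestically 351.6; secondary income: official foreign aid grants received (current) 248.4.)

3238.6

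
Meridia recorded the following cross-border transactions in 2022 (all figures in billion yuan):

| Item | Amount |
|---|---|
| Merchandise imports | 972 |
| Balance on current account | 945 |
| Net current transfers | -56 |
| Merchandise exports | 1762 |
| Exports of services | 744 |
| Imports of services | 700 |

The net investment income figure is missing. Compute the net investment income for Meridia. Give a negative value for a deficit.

167

Current account = goods balance + services balance + net primary income + net secondary income
Sum of the known components = 778
Net investment income = CA - (known components) = 945 - 778 = 167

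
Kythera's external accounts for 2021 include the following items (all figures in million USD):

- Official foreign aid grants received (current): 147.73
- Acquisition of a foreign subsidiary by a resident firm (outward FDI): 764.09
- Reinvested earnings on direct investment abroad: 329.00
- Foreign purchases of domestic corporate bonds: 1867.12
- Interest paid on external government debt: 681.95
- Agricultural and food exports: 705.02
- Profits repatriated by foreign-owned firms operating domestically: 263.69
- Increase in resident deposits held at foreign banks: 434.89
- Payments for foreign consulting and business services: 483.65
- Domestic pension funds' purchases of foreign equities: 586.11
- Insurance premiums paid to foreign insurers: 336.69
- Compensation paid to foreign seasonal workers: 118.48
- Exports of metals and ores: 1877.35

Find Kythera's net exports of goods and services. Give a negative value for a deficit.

Goods: 705.02 + 1877.35 = 2582.37
Services: -483.65 - 336.69 = -820.34
Trade balance = 2582.37 + (-820.34) = 1762.03
(Excluded from the trade balance — secondary income: official foreign aid grants received (current) 147.73; financial account: acquisition of a foreign subsidiary by a resident firm (outward FDI) 764.09, foreign purchases of domestic corporate bonds 1867.12, increase in resident deposits held at foreign banks 434.89, domestic pension funds' purchases of foreign equities 586.11; primary income: reinvested earnings on direct investment abroad 329.00, interest paid on external government debt 681.95, profits repatriated by foreign-owned firms operating domestically 263.69, compensation paid to foreign seasonal workers 118.48.)

1762.03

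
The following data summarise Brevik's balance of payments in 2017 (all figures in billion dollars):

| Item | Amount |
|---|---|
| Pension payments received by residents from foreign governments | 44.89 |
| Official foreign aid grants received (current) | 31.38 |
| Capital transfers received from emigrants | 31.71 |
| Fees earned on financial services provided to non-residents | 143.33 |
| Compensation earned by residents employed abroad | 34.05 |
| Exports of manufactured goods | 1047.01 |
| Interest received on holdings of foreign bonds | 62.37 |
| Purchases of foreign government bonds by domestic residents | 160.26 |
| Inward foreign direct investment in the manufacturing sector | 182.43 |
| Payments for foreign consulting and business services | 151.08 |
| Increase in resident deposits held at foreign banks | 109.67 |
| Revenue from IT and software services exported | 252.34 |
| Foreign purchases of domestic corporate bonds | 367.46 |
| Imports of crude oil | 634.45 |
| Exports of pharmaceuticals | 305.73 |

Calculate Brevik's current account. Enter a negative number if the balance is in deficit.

1135.57

Goods: 305.73 - 634.45 + 1047.01 = 718.29
Services: 143.33 - 151.08 + 252.34 = 244.59
Primary income: 34.05 + 62.37 = 96.42
Secondary income: 44.89 + 31.38 = 76.27
Current account = 718.29 + 244.59 + 96.42 + 76.27 = 1135.57
(Excluded from the current account — capital account: capital transfers received from emigrants 31.71; financial account: purchases of foreign government bonds by domestic residents 160.26, inward foreign direct investment in the manufacturing sector 182.43, increase in resident deposits held at foreign banks 109.67, foreign purchases of domestic corporate bonds 367.46.)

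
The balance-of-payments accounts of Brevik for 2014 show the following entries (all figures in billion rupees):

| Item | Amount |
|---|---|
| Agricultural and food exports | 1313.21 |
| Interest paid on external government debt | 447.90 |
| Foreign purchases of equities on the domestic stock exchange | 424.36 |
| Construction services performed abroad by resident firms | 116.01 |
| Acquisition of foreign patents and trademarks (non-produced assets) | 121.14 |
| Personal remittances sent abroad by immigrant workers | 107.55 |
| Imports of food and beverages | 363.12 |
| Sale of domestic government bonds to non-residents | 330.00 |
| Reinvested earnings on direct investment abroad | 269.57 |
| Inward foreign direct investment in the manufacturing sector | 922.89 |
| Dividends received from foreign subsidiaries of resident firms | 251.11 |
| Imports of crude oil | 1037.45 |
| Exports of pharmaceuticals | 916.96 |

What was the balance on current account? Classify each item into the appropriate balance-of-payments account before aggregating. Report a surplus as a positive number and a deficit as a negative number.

Goods: 1313.21 - 1037.45 - 363.12 + 916.96 = 829.60
Services: 116.01
Primary income: 251.11 - 447.90 + 269.57 = 72.78
Secondary income: -107.55
Current account = 829.60 + 116.01 + 72.78 + (-107.55) = 910.84
(Excluded from the current account — financial account: foreign purchases of equities on the domestic stock exchange 424.36, sale of domestic government bonds to non-residents 330.00, inward foreign direct investment in the manufacturing sector 922.89; capital account: acquisition of foreign patents and trademarks (non-produced assets) 121.14.)

910.84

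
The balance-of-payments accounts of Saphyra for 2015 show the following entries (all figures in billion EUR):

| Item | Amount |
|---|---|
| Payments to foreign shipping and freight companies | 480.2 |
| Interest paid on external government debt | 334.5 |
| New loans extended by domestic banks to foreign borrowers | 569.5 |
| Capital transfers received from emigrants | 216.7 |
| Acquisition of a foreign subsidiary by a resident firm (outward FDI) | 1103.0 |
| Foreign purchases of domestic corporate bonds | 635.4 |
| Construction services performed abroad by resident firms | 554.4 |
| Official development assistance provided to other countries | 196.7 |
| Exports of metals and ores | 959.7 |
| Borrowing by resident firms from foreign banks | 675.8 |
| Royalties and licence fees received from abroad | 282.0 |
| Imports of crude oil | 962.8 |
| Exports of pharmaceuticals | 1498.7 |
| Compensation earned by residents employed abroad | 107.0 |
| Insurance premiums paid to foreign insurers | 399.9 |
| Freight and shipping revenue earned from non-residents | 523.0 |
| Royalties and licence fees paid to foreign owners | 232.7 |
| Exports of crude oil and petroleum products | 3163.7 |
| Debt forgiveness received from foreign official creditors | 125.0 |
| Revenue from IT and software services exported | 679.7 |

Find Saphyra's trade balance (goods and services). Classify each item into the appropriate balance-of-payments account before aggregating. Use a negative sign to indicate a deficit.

Goods: -962.8 + 959.7 + 3163.7 + 1498.7 = 4659.3
Services: 282.0 + 554.4 + 679.7 - 399.9 - 232.7 - 480.2 + 523.0 = 926.3
Trade balance = 4659.3 + 926.3 = 5585.6
(Excluded from the trade balance — primary income: interest paid on external government debt 334.5, compensation earned by residents employed abroad 107.0; financial account: new loans extended by domestic banks to foreign borrowers 569.5, acquisition of a foreign subsidiary by a resident firm (outward FDI) 1103.0, foreign purchases of domestic corporate bonds 635.4, borrowing by resident firms from foreign banks 675.8; capital account: capital transfers received from emigrants 216.7, debt forgiveness received from foreign official creditors 125.0; secondary income: official development assistance provided to other countries 196.7.)

5585.6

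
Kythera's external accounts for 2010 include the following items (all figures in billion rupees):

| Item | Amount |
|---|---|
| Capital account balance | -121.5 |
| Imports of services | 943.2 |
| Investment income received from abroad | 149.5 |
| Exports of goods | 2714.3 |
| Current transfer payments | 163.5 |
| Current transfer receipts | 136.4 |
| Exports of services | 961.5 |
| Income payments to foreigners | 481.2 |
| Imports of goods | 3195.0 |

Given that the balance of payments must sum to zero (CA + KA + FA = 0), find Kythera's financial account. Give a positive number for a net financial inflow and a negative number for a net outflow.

942.7

Goods balance = 2714.3 - 3195.0 = -480.7
Services balance = 961.5 - 943.2 = 18.3
Trade balance (goods + services) = -480.7 + 18.3 = -462.4
Net primary income = 149.5 - 481.2 = -331.7
Net secondary income = 136.4 - 163.5 = -27.1
Current account = -462.4 + (-331.7) + (-27.1) = -821.2
Financial account = -(-821.2 + (-121.5)) = 942.7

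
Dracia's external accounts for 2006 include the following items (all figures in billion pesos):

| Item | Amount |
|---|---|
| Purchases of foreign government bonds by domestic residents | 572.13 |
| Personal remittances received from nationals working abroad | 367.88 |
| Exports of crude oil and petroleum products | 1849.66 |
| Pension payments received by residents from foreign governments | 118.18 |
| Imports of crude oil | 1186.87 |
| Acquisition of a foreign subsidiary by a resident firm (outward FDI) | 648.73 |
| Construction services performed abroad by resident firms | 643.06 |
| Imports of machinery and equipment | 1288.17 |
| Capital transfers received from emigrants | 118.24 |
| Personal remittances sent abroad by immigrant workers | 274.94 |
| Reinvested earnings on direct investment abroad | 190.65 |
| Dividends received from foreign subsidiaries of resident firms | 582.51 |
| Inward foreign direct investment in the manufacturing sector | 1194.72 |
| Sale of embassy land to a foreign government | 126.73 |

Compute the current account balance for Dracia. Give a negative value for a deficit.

1001.96

Goods: -1288.17 + 1849.66 - 1186.87 = -625.38
Services: 643.06
Primary income: 190.65 + 582.51 = 773.16
Secondary income: 118.18 - 274.94 + 367.88 = 211.12
Current account = (-625.38) + 643.06 + 773.16 + 211.12 = 1001.96
(Excluded from the current account — financial account: purchases of foreign government bonds by domestic residents 572.13, acquisition of a foreign subsidiary by a resident firm (outward FDI) 648.73, inward foreign direct investment in the manufacturing sector 1194.72; capital account: capital transfers received from emigrants 118.24, sale of embassy land to a foreign government 126.73.)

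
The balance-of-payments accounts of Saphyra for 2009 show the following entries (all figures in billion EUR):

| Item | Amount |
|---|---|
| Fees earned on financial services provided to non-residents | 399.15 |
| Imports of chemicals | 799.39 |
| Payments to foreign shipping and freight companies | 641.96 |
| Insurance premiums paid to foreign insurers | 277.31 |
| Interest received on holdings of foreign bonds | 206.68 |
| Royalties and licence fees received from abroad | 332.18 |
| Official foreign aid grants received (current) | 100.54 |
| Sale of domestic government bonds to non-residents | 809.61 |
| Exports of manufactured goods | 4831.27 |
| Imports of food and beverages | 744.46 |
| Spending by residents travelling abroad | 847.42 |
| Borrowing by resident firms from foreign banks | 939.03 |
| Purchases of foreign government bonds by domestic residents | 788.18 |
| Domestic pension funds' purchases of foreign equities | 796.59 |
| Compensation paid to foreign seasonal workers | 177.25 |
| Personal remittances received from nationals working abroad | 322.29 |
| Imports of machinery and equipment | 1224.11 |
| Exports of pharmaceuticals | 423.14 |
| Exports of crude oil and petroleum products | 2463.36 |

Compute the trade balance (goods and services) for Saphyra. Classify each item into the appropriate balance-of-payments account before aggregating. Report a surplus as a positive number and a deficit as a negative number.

3914.45

Goods: 2463.36 + 423.14 - 1224.11 + 4831.27 - 799.39 - 744.46 = 4949.81
Services: -277.31 + 399.15 - 641.96 + 332.18 - 847.42 = -1035.36
Trade balance = 4949.81 + (-1035.36) = 3914.45
(Excluded from the trade balance — primary income: interest received on holdings of foreign bonds 206.68, compensation paid to foreign seasonal workers 177.25; secondary income: official foreign aid grants received (current) 100.54, personal remittances received from nationals working abroad 322.29; financial account: sale of domestic government bonds to non-residents 809.61, borrowing by resident firms from foreign banks 939.03, purchases of foreign government bonds by domestic residents 788.18, domestic pension funds' purchases of foreign equities 796.59.)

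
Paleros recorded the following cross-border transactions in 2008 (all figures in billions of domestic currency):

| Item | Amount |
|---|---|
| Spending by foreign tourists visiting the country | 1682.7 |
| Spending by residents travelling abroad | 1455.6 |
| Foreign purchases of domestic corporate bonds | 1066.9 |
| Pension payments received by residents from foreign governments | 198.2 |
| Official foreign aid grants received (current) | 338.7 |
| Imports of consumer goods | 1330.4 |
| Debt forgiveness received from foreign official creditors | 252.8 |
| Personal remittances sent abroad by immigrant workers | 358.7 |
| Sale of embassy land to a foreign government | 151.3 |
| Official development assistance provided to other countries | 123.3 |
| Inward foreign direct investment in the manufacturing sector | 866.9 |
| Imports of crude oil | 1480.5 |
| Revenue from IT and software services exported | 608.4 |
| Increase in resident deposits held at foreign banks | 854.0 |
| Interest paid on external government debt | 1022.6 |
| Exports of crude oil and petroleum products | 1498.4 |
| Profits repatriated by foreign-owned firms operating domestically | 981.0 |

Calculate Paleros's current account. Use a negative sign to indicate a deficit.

-2425.7

Goods: -1330.4 - 1480.5 + 1498.4 = -1312.5
Services: 1682.7 - 1455.6 + 608.4 = 835.5
Primary income: -1022.6 - 981.0 = -2003.6
Secondary income: 198.2 + 338.7 - 123.3 - 358.7 = 54.9
Current account = (-1312.5) + 835.5 + (-2003.6) + 54.9 = -2425.7
(Excluded from the current account — financial account: foreign purchases of domestic corporate bonds 1066.9, inward foreign direct investment in the manufacturing sector 866.9, increase in resident deposits held at foreign banks 854.0; capital account: debt forgiveness received from foreign official creditors 252.8, sale of embassy land to a foreign government 151.3.)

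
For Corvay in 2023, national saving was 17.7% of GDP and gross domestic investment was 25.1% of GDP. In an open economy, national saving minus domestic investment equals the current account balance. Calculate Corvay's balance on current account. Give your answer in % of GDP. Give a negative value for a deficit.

-7.4

S - I = CA (net lending to the rest of the world).
CA = S - I = 17.7 - 25.1 = -7.4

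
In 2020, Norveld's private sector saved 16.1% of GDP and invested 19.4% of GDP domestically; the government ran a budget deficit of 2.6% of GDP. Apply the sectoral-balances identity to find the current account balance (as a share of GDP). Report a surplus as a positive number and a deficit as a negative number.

-5.9

By the sectoral-balances identity, CA = (S_private - I) + (T - G).
Private balance = 16.1 - 19.4 = -3.3
Government balance (T - G) = -2.6
CA = -3.3 + (-2.6) = -5.9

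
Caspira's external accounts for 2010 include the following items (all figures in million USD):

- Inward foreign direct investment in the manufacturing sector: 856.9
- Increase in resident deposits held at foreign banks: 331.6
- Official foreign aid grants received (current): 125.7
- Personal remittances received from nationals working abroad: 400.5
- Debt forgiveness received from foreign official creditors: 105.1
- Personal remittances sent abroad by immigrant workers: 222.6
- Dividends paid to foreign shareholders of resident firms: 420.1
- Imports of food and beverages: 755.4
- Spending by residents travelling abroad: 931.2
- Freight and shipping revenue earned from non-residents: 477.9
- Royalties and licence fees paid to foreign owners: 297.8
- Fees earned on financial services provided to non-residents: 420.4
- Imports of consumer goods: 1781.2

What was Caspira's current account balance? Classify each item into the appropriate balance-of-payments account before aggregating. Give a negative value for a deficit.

Goods: -1781.2 - 755.4 = -2536.6
Services: 477.9 + 420.4 - 931.2 - 297.8 = -330.7
Primary income: -420.1
Secondary income: -222.6 + 400.5 + 125.7 = 303.6
Current account = (-2536.6) + (-330.7) + (-420.1) + 303.6 = -2983.8
(Excluded from the current account — financial account: inward foreign direct investment in the manufacturing sector 856.9, increase in resident deposits held at foreign banks 331.6; capital account: debt forgiveness received from foreign official creditors 105.1.)

-2983.8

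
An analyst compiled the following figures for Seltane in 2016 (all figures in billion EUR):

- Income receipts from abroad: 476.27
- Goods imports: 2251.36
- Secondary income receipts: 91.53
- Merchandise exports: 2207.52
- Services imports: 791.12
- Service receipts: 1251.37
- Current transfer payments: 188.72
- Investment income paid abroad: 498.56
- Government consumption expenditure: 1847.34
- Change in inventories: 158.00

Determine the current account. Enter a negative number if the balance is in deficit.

296.93

Goods balance = 2207.52 - 2251.36 = -43.84
Services balance = 1251.37 - 791.12 = 460.25
Trade balance (goods + services) = -43.84 + 460.25 = 416.41
Net primary income = 476.27 - 498.56 = -22.29
Net secondary income = 91.53 - 188.72 = -97.19
Current account = 416.41 + (-22.29) + (-97.19) = 296.93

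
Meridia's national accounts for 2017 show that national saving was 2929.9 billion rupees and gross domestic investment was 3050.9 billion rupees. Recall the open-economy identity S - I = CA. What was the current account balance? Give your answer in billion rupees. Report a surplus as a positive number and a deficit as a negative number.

S - I = CA (net lending to the rest of the world).
CA = S - I = 2929.9 - 3050.9 = -121.0

-121.0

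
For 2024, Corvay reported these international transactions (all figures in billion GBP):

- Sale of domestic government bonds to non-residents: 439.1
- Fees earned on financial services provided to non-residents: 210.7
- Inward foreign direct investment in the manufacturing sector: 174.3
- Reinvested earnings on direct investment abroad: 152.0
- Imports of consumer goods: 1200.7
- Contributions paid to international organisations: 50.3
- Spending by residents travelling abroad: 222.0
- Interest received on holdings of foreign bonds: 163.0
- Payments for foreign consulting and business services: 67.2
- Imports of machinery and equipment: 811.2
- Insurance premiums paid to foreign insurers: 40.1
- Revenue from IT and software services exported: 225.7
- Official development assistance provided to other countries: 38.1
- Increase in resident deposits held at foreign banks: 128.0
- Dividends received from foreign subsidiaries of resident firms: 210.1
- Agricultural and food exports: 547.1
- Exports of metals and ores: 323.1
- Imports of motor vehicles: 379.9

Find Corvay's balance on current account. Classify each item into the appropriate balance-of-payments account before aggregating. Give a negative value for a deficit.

Goods: -379.9 - 811.2 + 323.1 - 1200.7 + 547.1 = -1521.6
Services: -222.0 - 40.1 + 225.7 - 67.2 + 210.7 = 107.1
Primary income: 163.0 + 210.1 + 152.0 = 525.1
Secondary income: -50.3 - 38.1 = -88.4
Current account = (-1521.6) + 107.1 + 525.1 + (-88.4) = -977.8
(Excluded from the current account — financial account: sale of domestic government bonds to non-residents 439.1, inward foreign direct investment in the manufacturing sector 174.3, increase in resident deposits held at foreign banks 128.0.)

-977.8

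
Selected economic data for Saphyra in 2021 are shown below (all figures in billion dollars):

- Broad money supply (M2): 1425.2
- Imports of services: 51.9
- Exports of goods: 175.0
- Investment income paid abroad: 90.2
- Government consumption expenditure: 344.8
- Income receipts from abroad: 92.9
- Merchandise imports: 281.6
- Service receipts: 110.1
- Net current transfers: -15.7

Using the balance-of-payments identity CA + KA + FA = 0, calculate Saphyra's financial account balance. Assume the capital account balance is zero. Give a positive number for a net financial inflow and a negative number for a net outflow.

Goods balance = 175.0 - 281.6 = -106.6
Services balance = 110.1 - 51.9 = 58.2
Trade balance (goods + services) = -106.6 + 58.2 = -48.4
Net primary income = 92.9 - 90.2 = 2.7
Net secondary income = -15.7
Current account = -48.4 + 2.7 + (-15.7) = -61.4
Financial account = -(-61.4) = 61.4

61.4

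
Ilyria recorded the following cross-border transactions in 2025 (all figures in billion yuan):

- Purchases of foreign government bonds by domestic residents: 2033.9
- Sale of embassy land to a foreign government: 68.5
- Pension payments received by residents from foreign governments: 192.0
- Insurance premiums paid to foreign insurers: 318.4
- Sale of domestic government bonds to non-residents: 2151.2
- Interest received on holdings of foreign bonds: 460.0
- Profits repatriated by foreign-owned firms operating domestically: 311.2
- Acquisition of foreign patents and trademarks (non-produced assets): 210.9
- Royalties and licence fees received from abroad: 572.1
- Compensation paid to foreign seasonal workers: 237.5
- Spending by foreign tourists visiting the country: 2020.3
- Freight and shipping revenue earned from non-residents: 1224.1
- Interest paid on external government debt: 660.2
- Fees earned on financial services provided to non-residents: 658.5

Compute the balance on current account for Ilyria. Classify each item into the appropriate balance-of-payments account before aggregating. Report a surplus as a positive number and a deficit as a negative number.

Services: 2020.3 + 572.1 + 1224.1 + 658.5 - 318.4 = 4156.6
Primary income: -237.5 - 311.2 + 460.0 - 660.2 = -748.9
Secondary income: 192.0
Current account = 4156.6 + (-748.9) + 192.0 = 3599.7
(Excluded from the current account — financial account: purchases of foreign government bonds by domestic residents 2033.9, sale of domestic government bonds to non-residents 2151.2; capital account: sale of embassy land to a foreign government 68.5, acquisition of foreign patents and trademarks (non-produced assets) 210.9.)

3599.7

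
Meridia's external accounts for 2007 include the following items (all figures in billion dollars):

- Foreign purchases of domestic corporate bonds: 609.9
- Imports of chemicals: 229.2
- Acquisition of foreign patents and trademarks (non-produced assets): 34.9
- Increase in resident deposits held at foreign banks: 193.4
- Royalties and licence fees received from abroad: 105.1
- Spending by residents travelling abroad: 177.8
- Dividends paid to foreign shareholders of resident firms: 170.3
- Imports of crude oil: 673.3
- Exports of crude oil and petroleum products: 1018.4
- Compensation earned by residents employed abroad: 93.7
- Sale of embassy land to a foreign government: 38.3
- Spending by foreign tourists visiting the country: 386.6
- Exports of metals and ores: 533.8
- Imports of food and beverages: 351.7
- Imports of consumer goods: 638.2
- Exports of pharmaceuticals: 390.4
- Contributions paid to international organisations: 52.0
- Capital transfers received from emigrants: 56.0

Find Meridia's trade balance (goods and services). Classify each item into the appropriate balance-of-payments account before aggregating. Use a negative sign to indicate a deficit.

364.1

Goods: -229.2 - 673.3 + 390.4 - 638.2 - 351.7 + 1018.4 + 533.8 = 50.2
Services: 105.1 + 386.6 - 177.8 = 313.9
Trade balance = 50.2 + 313.9 = 364.1
(Excluded from the trade balance — financial account: foreign purchases of domestic corporate bonds 609.9, increase in resident deposits held at foreign banks 193.4; capital account: acquisition of foreign patents and trademarks (non-produced assets) 34.9, sale of embassy land to a foreign government 38.3, capital transfers received from emigrants 56.0; primary income: dividends paid to foreign shareholders of resident firms 170.3, compensation earned by residents employed abroad 93.7; secondary income: contributions paid to international organisations 52.0.)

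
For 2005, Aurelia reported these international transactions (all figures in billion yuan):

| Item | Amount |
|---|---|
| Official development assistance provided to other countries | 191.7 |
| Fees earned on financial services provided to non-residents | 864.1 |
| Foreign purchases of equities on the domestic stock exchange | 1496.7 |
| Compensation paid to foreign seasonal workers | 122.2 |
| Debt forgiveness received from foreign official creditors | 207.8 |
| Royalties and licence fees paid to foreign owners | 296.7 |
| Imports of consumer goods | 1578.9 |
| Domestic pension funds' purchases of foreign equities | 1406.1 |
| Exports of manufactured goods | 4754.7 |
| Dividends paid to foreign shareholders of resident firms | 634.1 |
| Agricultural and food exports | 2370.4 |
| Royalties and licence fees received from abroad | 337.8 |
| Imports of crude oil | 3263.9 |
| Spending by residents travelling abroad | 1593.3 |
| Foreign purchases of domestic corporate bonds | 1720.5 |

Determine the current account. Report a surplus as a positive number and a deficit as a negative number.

646.2

Goods: -3263.9 + 2370.4 + 4754.7 - 1578.9 = 2282.3
Services: 337.8 - 1593.3 + 864.1 - 296.7 = -688.1
Primary income: -122.2 - 634.1 = -756.3
Secondary income: -191.7
Current account = 2282.3 + (-688.1) + (-756.3) + (-191.7) = 646.2
(Excluded from the current account — financial account: foreign purchases of equities on the domestic stock exchange 1496.7, domestic pension funds' purchases of foreign equities 1406.1, foreign purchases of domestic corporate bonds 1720.5; capital account: debt forgiveness received from foreign official creditors 207.8.)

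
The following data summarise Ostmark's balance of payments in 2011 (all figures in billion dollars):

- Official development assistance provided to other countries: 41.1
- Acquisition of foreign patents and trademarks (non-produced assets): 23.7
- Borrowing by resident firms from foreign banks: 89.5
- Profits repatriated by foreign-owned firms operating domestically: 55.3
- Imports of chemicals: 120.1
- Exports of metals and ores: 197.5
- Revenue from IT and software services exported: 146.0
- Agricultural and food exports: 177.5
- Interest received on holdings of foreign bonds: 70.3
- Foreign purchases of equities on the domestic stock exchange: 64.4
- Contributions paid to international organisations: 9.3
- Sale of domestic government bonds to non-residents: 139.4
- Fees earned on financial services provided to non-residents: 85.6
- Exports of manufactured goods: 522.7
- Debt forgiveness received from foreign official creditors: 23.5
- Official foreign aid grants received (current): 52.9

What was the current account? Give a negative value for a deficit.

1026.7

Goods: -120.1 + 197.5 + 177.5 + 522.7 = 777.6
Services: 146.0 + 85.6 = 231.6
Primary income: 70.3 - 55.3 = 15.0
Secondary income: 52.9 - 9.3 - 41.1 = 2.5
Current account = 777.6 + 231.6 + 15.0 + 2.5 = 1026.7
(Excluded from the current account — capital account: acquisition of foreign patents and trademarks (non-produced assets) 23.7, debt forgiveness received from foreign official creditors 23.5; financial account: borrowing by resident firms from foreign banks 89.5, foreign purchases of equities on the domestic stock exchange 64.4, sale of domestic government bonds to non-residents 139.4.)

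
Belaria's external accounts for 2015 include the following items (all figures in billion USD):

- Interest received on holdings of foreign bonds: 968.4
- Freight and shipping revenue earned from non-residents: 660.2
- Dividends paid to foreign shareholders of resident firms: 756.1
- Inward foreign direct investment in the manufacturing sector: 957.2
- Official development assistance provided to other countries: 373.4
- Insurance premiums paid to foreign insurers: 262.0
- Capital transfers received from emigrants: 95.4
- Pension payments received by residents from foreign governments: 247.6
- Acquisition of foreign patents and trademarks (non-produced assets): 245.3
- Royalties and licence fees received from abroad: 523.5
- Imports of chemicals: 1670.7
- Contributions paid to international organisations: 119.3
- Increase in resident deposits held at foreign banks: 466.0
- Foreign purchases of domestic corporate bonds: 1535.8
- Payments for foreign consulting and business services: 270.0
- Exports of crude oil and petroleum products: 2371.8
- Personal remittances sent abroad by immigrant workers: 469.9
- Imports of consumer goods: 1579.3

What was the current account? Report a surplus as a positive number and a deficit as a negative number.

-729.2

Goods: 2371.8 - 1670.7 - 1579.3 = -878.2
Services: 523.5 - 262.0 + 660.2 - 270.0 = 651.7
Primary income: -756.1 + 968.4 = 212.3
Secondary income: 247.6 - 469.9 - 373.4 - 119.3 = -715.0
Current account = (-878.2) + 651.7 + 212.3 + (-715.0) = -729.2
(Excluded from the current account — financial account: inward foreign direct investment in the manufacturing sector 957.2, increase in resident deposits held at foreign banks 466.0, foreign purchases of domestic corporate bonds 1535.8; capital account: capital transfers received from emigrants 95.4, acquisition of foreign patents and trademarks (non-produced assets) 245.3.)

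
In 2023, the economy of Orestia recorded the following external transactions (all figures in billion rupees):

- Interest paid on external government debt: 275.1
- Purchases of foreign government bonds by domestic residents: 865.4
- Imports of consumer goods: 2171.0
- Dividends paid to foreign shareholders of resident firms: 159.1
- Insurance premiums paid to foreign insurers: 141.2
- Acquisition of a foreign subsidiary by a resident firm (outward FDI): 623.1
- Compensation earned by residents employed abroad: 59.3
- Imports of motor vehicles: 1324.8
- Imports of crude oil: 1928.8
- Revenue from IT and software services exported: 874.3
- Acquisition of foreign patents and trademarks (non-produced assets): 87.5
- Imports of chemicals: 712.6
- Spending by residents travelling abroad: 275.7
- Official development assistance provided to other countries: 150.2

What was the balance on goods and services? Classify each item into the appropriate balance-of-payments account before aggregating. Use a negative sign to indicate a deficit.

Goods: -1324.8 - 712.6 - 1928.8 - 2171.0 = -6137.2
Services: 874.3 - 141.2 - 275.7 = 457.4
Trade balance = -6137.2 + 457.4 = -5679.8
(Excluded from the trade balance — primary income: interest paid on external government debt 275.1, dividends paid to foreign shareholders of resident firms 159.1, compensation earned by residents employed abroad 59.3; financial account: purchases of foreign government bonds by domestic residents 865.4, acquisition of a foreign subsidiary by a resident firm (outward FDI) 623.1; capital account: acquisition of foreign patents and trademarks (non-produced assets) 87.5; secondary income: official development assistance provided to other countries 150.2.)

-5679.8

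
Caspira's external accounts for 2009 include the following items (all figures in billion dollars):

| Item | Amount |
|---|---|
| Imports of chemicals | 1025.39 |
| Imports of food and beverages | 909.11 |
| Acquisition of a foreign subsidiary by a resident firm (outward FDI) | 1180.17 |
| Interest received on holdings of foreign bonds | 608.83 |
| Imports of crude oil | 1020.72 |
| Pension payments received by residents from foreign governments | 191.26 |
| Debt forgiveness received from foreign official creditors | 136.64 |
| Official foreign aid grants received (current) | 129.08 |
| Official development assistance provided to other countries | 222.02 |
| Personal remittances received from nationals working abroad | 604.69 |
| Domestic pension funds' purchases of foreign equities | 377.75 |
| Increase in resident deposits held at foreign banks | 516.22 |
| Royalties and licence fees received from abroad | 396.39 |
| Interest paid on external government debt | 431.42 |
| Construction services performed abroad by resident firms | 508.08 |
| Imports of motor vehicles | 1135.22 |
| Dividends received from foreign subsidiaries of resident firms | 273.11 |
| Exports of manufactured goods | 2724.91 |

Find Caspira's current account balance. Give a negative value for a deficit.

Goods: -1020.72 - 909.11 - 1135.22 + 2724.91 - 1025.39 = -1365.53
Services: 396.39 + 508.08 = 904.47
Primary income: 273.11 - 431.42 + 608.83 = 450.52
Secondary income: -222.02 + 129.08 + 604.69 + 191.26 = 703.01
Current account = (-1365.53) + 904.47 + 450.52 + 703.01 = 692.47
(Excluded from the current account — financial account: acquisition of a foreign subsidiary by a resident firm (outward FDI) 1180.17, domestic pension funds' purchases of foreign equities 377.75, increase in resident deposits held at foreign banks 516.22; capital account: debt forgiveness received from foreign official creditors 136.64.)

692.47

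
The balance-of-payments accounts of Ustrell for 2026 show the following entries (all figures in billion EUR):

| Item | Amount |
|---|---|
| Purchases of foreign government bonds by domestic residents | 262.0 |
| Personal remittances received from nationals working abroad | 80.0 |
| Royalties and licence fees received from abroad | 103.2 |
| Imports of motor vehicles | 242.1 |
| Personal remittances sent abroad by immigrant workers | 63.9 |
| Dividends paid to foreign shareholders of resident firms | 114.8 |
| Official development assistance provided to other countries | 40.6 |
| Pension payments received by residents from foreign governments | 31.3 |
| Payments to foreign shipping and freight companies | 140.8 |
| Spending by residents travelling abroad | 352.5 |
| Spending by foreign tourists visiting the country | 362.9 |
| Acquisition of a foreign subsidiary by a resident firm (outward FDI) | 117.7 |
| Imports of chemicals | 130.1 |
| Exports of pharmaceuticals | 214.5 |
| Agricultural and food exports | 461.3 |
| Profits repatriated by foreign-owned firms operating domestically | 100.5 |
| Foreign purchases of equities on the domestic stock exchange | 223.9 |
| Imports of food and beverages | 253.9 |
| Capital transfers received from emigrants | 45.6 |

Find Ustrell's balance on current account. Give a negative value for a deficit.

-186.0

Goods: -253.9 + 461.3 + 214.5 - 130.1 - 242.1 = 49.7
Services: 103.2 + 362.9 - 352.5 - 140.8 = -27.2
Primary income: -100.5 - 114.8 = -215.3
Secondary income: -40.6 - 63.9 + 80.0 + 31.3 = 6.8
Current account = 49.7 + (-27.2) + (-215.3) + 6.8 = -186.0
(Excluded from the current account — financial account: purchases of foreign government bonds by domestic residents 262.0, acquisition of a foreign subsidiary by a resident firm (outward FDI) 117.7, foreign purchases of equities on the domestic stock exchange 223.9; capital account: capital transfers received from emigrants 45.6.)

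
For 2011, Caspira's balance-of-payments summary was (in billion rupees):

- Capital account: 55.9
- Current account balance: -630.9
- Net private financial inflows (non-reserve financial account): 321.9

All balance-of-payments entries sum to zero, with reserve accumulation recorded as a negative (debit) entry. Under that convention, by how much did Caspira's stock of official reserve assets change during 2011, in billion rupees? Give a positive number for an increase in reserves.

Official reserve transactions balance = -((-630.9) + 55.9 + 321.9) = 253.1
An accumulation of reserves is recorded as a debit (negative entry), so the change in the stock of reserves is the negative of that balance.
Change in official reserves = -(253.1) = -253.1

-253.1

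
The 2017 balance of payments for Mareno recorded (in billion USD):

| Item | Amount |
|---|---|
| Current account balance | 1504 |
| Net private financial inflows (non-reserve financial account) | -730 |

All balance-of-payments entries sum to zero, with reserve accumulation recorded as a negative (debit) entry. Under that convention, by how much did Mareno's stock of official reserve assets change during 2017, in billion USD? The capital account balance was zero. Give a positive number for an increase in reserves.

Official reserve transactions balance = -(1504 + (-730)) = -774
An accumulation of reserves is recorded as a debit (negative entry), so the change in the stock of reserves is the negative of that balance.
Change in official reserves = -(-774) = 774

774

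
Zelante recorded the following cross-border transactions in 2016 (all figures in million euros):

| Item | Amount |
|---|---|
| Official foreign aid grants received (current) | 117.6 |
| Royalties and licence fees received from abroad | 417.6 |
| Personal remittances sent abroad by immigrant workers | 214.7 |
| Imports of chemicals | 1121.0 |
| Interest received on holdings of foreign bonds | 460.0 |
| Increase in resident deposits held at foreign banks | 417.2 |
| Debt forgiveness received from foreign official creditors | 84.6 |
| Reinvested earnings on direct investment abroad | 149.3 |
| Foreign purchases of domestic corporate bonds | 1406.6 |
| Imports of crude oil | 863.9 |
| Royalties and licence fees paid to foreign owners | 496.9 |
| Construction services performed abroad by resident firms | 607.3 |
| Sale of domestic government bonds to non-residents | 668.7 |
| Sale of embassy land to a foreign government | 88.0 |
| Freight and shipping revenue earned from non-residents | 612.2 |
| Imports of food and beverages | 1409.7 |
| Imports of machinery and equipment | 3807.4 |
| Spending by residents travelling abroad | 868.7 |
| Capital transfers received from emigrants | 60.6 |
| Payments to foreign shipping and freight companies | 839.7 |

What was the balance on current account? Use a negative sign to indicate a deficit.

-7258.0

Goods: -3807.4 - 863.9 - 1409.7 - 1121.0 = -7202.0
Services: 612.2 - 868.7 + 607.3 - 496.9 - 839.7 + 417.6 = -568.2
Primary income: 460.0 + 149.3 = 609.3
Secondary income: -214.7 + 117.6 = -97.1
Current account = (-7202.0) + (-568.2) + 609.3 + (-97.1) = -7258.0
(Excluded from the current account — financial account: increase in resident deposits held at foreign banks 417.2, foreign purchases of domestic corporate bonds 1406.6, sale of domestic government bonds to non-residents 668.7; capital account: debt forgiveness received from foreign official creditors 84.6, sale of embassy land to a foreign government 88.0, capital transfers received from emigrants 60.6.)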